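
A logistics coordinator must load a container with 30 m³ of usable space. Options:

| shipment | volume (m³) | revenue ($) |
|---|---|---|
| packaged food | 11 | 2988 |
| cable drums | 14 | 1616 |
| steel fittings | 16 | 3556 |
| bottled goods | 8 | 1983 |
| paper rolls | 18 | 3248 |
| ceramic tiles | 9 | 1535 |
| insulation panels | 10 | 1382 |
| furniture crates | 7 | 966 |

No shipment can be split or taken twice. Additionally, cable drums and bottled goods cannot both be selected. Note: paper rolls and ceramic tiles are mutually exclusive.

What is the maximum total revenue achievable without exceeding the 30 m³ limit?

By revenue per m³: packaged food 271.64, bottled goods 247.88, steel fittings 222.25, paper rolls 180.44 lead.
Filling by ratio: packaged food + bottled goods + ceramic tiles for 6506, with 2 m³ left unused.
The 17 m³ tied up in bottled goods and ceramic tiles is better spent on steel fittings — total rises to 6544 (27 m³).

6544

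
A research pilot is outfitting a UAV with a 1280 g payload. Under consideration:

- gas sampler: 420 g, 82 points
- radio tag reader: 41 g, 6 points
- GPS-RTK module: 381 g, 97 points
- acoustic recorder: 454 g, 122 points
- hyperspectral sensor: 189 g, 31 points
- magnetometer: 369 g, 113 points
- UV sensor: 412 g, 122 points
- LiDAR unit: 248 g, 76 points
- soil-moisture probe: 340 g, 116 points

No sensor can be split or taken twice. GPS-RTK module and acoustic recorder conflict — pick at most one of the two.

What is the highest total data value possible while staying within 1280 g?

366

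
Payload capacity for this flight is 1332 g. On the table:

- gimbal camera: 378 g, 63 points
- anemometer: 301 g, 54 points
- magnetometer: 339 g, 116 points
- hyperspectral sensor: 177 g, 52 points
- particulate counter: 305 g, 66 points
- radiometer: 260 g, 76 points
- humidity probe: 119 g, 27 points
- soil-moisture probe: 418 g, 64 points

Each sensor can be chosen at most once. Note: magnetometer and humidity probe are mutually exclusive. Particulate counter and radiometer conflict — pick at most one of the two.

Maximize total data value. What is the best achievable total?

310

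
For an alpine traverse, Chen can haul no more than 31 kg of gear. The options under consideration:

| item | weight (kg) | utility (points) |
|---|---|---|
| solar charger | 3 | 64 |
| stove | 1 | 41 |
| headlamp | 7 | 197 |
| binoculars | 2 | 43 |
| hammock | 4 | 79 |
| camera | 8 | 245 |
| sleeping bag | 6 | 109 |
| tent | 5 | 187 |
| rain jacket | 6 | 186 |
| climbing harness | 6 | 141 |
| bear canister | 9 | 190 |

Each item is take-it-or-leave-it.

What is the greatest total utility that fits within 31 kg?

Ranking by ratio (utility/kg): stove 41.00, tent 37.40, rain jacket 31.00, camera 30.62.
A density-first pass picks stove + headlamp + binoculars + camera + tent + rain jacket — 899 at 29 kg.
Replace binoculars with hammock: the trade gains 36 net, giving 935 at 31 kg.

935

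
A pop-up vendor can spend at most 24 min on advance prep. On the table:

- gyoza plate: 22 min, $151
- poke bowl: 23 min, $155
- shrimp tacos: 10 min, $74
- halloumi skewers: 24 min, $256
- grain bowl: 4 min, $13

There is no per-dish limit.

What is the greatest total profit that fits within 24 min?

256

The ratio ordering already packs tightly: halloumi skewers, 24 min, 256.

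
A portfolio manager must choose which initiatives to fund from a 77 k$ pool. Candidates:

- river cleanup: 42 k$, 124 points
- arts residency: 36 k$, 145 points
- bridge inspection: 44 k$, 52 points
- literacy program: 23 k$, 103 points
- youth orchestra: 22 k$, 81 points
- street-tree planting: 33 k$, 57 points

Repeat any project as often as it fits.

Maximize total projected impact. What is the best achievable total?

309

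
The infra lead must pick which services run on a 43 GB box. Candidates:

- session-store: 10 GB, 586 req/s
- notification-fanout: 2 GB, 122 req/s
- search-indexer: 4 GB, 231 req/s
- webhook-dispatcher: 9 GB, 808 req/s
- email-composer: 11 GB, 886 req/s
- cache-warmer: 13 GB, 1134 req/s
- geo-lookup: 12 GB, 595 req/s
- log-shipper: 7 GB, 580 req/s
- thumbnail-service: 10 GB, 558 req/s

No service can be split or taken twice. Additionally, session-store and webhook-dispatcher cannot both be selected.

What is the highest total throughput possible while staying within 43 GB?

Taking notification-fanout + webhook-dispatcher + email-composer + cache-warmer + log-shipper: 42 GB used, 3530 in throughput.
The closest alternative, webhook-dispatcher + email-composer + cache-warmer + log-shipper, reaches only 3408.

3530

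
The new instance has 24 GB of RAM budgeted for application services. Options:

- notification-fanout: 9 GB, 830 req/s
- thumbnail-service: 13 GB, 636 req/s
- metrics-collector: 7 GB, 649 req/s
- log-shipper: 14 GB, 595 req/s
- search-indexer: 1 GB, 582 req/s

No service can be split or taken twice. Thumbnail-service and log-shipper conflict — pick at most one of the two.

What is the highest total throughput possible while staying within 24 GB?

The ratio ordering already packs tightly: notification-fanout + metrics-collector + search-indexer, 17 GB, 2061.

2061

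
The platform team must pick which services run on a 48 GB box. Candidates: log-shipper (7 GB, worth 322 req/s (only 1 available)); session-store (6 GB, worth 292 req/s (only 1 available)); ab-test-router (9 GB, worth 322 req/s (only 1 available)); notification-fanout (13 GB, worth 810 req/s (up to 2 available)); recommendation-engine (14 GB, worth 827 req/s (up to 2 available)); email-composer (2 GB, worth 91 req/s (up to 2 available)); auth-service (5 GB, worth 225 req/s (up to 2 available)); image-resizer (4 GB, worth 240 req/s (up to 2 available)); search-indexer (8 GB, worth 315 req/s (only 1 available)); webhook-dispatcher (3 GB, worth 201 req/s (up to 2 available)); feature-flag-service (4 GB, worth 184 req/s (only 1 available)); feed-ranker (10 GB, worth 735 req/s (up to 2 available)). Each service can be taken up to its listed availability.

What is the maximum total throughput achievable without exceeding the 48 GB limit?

3181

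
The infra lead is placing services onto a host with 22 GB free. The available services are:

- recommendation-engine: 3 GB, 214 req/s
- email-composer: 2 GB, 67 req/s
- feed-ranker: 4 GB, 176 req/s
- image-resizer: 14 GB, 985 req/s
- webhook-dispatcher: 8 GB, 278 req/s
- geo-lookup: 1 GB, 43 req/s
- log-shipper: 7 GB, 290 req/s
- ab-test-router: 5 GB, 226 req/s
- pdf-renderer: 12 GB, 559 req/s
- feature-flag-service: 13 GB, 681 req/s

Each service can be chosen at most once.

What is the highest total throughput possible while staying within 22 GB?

1425

Density check — recommendation-engine 71.33, image-resizer 70.36, feature-flag-service 52.38, pdf-renderer 46.58 are the best per GB.
Taking recommendation-engine + image-resizer + ab-test-router: 22 GB used, 1425 in throughput.
The closest alternative, recommendation-engine + feed-ranker + image-resizer + geo-lookup, reaches only 1418.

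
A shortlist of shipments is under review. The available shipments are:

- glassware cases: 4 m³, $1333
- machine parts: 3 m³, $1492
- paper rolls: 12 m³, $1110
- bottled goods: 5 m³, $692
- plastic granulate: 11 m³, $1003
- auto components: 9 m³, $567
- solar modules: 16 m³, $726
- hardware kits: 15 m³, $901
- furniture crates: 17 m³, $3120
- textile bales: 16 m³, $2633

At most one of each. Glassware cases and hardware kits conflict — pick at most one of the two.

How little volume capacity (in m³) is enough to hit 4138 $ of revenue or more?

Need the lightest bundle worth ≥ 4138.
Taking machine parts + furniture crates gives 4612 (≥ 4138) for 20 m³.
Any bundle with less than 20 m³ falls short of 4138.

20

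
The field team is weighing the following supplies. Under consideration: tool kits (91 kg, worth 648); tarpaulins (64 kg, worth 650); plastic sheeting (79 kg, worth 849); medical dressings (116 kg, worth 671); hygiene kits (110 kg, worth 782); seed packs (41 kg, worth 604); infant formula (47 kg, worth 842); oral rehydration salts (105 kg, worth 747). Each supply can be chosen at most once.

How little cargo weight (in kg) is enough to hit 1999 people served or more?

152

Minimise kg subject to total people served ≥ 1999.
Taking tarpaulins + seed packs + infant formula gives 2096 (≥ 1999) for 152 kg.
Below 152 kg the best achievable stays under 1999.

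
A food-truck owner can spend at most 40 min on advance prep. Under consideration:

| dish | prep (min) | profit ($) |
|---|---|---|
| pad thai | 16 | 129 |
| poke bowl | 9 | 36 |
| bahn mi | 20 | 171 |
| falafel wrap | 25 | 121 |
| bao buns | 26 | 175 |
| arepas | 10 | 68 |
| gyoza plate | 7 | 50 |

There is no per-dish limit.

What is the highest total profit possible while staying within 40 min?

2×bahn mi uses 40 of the 40 min and totals 342.
Every other selection either busts 40 min or fails to beat 342.

342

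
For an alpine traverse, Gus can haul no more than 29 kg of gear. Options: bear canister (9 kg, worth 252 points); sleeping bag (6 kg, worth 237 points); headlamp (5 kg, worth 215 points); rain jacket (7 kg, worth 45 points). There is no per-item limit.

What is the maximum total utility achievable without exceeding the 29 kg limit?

1163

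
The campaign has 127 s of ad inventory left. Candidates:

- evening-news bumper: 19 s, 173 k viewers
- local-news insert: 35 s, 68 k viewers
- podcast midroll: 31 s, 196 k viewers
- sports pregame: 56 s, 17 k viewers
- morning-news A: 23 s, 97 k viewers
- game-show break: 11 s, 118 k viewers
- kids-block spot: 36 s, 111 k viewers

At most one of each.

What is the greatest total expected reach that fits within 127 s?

695

Density check — game-show break 10.73, evening-news bumper 9.11, podcast midroll 6.32 are the best per s.
Best packing: evening-news bumper + podcast midroll + morning-news A + game-show break + kids-block spot — 120 s, 695 total.
That's the maximum — no swap from here does better than 695.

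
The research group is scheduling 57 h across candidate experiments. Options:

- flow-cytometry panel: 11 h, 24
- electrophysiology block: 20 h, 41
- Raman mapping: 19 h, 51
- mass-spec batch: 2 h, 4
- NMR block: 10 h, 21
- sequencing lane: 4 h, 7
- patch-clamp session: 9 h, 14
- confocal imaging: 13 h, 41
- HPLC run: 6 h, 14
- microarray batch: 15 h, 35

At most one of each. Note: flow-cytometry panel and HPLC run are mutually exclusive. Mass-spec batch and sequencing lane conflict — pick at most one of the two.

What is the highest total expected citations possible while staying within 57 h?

A density-first pass picks Raman mapping + mass-spec batch + confocal imaging + HPLC run + microarray batch — 145 at 55 h.
Dropping mass-spec batch and HPLC run frees 8 h; slotting in NMR block (10 h) lifts the total to 148 at 57 h.
Every other selection either busts 57 h or breaks a pairing rule or fails to beat 148.

148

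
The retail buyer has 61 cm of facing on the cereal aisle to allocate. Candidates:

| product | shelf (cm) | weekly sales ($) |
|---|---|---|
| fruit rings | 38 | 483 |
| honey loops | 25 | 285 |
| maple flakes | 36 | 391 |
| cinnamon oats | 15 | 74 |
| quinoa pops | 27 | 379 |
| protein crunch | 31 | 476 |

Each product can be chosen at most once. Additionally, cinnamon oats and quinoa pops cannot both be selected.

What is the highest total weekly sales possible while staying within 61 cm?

855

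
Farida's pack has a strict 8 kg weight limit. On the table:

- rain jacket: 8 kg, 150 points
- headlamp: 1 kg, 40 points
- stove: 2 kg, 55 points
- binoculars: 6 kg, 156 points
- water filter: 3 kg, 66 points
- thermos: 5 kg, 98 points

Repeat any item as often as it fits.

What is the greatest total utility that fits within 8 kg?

320

The ratio ordering already packs tightly: 8×headlamp, 8 kg, 320.
No other feasible combination exceeds 320.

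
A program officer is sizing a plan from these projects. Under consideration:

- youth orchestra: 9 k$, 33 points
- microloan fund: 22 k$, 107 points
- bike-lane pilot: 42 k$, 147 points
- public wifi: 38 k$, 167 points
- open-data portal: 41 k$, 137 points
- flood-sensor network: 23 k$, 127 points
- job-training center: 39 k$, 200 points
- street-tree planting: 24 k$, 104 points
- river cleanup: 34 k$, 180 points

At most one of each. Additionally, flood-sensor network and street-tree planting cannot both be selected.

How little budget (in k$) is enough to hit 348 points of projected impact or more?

71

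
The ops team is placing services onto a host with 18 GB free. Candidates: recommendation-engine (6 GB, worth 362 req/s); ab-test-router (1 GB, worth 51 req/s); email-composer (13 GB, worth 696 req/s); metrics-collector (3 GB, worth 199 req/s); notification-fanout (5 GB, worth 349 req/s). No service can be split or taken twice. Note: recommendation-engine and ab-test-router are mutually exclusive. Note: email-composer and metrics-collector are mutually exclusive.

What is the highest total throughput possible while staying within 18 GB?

Density check — notification-fanout 69.80, metrics-collector 66.33, recommendation-engine 60.33 are the best per GB.
Taking email-composer + notification-fanout: 18 GB used, 1045 in throughput.
The closest alternative, recommendation-engine + metrics-collector + notification-fanout, reaches only 910.

1045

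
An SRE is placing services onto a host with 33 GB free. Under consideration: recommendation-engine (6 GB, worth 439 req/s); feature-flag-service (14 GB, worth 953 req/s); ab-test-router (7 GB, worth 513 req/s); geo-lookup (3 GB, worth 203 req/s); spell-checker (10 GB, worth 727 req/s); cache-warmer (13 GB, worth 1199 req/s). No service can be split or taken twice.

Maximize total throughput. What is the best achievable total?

A density-first pass picks recommendation-engine + ab-test-router + geo-lookup + cache-warmer — 2354 at 29 GB.
Dropping recommendation-engine frees 6 GB; slotting in spell-checker (10 GB) lifts the total to 2642 at 33 GB.
An exhaustive check of the 64 subsets confirms 2642.

2642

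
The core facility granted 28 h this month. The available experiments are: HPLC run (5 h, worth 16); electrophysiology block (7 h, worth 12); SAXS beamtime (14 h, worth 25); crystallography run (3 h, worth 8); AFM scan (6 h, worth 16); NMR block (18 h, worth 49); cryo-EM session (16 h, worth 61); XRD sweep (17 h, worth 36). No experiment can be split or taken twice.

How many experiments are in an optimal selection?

3

The maximum expected citations within 28 h is 93.
One optimal bundle: HPLC run + AFM scan + cryo-EM session (27 h).
All optima have 3 experiments.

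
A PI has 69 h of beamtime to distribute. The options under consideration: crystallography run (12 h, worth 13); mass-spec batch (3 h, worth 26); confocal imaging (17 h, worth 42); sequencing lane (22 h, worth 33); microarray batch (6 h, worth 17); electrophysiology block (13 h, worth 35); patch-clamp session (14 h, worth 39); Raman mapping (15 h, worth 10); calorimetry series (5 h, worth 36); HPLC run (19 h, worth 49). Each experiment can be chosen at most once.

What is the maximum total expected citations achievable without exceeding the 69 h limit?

Greedy by ratio would take mass-spec batch + microarray batch + electrophysiology block + patch-clamp session + calorimetry series + HPLC run: 60 h used, total 202.
The 13 h tied up in electrophysiology block is better spent on confocal imaging — total rises to 209 (64 h).
Runner-up mass-spec batch + confocal imaging + microarray batch + electrophysiology block + calorimetry series + HPLC run tops out at 205.

209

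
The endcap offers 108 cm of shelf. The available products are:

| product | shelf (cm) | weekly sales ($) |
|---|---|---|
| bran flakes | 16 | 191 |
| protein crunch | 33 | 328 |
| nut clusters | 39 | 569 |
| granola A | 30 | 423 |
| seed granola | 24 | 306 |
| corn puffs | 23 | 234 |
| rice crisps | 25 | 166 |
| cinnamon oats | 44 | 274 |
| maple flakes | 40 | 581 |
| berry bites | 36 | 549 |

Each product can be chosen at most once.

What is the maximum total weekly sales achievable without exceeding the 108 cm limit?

1553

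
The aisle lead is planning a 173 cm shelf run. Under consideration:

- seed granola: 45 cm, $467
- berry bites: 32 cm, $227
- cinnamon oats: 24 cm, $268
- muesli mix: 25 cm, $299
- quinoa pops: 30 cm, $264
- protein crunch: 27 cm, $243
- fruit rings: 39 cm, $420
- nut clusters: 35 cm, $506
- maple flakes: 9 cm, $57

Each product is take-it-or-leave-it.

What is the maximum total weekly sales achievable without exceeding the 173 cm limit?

The ratio ordering already packs tightly: seed granola + cinnamon oats + muesli mix + fruit rings + nut clusters, 168 cm, 1960.
Nothing else within 173 cm beats 1960.

1960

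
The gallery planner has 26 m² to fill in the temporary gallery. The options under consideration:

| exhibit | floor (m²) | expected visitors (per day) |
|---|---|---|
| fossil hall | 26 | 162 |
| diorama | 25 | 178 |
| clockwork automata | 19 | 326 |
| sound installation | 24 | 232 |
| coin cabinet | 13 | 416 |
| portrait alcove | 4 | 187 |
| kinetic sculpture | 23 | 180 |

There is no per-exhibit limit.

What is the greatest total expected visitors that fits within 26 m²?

1122

Taking 6×portrait alcove: 24 m² used, 1122 in expected visitors.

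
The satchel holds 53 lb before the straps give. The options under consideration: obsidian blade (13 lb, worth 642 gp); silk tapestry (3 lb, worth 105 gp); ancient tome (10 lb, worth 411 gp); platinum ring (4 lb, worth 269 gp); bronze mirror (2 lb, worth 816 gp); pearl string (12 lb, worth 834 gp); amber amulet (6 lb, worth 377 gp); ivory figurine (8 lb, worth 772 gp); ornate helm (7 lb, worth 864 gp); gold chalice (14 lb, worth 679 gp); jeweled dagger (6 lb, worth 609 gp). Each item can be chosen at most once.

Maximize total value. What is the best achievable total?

4843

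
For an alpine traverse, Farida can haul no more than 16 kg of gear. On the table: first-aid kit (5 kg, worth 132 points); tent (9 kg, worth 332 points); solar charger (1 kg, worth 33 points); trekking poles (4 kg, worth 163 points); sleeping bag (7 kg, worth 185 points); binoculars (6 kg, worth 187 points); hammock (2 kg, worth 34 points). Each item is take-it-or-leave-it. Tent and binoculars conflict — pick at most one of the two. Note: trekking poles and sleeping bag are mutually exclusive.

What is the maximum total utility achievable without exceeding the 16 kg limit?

The ratio ordering already packs tightly: tent + solar charger + trekking poles + hammock, 16 kg, 562.
The closest alternative, tent + trekking poles + hammock, reaches only 529.

562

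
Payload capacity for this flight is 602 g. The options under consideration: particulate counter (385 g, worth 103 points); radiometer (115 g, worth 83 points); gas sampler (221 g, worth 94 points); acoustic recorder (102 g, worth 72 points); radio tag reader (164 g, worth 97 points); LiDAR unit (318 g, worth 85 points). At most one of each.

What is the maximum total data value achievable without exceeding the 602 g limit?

Density check — radiometer 0.72, acoustic recorder 0.71, radio tag reader 0.59, gas sampler 0.43 are the best per g.
Radiometer + gas sampler + acoustic recorder + radio tag reader uses 602 of the 602 g and totals 346.

346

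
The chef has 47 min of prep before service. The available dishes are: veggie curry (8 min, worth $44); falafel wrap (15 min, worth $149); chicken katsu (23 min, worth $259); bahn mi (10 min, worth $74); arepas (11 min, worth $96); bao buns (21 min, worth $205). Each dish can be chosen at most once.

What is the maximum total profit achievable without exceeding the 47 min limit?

By profit per min: chicken katsu 11.26, falafel wrap 9.93, bao buns 9.76 lead.
A density-first pass picks veggie curry + falafel wrap + chicken katsu — 452 at 46 min.
The 23 min tied up in veggie curry and falafel wrap is better spent on bao buns — total rises to 464 (44 min).
The closest alternative, veggie curry + falafel wrap + chicken katsu, reaches only 452.

464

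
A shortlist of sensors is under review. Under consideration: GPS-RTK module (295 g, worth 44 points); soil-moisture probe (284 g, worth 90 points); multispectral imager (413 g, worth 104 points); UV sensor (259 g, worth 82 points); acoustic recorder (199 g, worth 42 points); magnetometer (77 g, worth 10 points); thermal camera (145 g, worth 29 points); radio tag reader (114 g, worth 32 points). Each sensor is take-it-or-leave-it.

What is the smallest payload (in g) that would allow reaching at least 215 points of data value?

Look for the lowest-payload combination reaching 215.
multispectral imager + UV sensor + radio tag reader: 218 data value at 786 g.
Below 786 g the best achievable stays under 215.

786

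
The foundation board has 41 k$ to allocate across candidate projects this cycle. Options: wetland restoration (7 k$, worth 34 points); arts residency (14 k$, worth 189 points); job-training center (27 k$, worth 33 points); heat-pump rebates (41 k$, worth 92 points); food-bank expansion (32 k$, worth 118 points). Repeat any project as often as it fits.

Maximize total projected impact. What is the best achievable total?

Taking wetland restoration + 2×arts residency: 35 k$ used, 412 in projected impact.

412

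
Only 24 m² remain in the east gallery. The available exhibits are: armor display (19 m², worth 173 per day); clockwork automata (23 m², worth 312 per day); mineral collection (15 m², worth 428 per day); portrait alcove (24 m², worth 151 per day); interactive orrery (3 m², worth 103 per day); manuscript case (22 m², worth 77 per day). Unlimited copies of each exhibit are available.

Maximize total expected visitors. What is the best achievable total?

824

Taking 8×interactive orrery: 24 m² used, 824 in expected visitors.
Nothing else within 24 m² beats 824.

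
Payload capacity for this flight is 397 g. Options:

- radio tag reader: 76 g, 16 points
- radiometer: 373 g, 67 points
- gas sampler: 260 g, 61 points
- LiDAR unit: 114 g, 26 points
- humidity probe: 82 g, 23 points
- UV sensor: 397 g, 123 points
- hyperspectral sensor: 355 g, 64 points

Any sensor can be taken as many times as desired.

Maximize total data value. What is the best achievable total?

123

The ratio ordering already packs tightly: UV sensor, 397 g, 123.
Every other selection either busts 397 g or fails to beat 123.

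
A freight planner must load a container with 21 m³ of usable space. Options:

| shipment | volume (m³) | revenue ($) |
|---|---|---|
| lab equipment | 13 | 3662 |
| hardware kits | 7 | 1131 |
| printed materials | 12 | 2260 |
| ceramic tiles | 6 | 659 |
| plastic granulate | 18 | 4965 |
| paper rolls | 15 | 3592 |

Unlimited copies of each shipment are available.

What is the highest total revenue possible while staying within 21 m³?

4965

The ratio heuristic lands on lab equipment + hardware kits (4793) but leaves 1 m³ idle.
Dropping lab equipment and hardware kits frees 20 m³; slotting in plastic granulate (18 m³) lifts the total to 4965 at 18 m³.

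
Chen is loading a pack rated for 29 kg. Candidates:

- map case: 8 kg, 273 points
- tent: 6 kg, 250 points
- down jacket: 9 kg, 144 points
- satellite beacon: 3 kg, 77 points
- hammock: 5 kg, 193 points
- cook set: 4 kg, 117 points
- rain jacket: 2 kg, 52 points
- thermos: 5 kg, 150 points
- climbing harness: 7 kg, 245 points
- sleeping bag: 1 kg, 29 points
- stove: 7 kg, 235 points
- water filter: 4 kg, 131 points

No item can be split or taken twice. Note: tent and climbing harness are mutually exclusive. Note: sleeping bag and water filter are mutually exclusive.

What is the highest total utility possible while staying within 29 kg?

1032

Best packing: map case + tent + hammock + rain jacket + sleeping bag + stove — 29 kg, 1032 total.
That's the maximum — no feasible swap from here does better than 1032.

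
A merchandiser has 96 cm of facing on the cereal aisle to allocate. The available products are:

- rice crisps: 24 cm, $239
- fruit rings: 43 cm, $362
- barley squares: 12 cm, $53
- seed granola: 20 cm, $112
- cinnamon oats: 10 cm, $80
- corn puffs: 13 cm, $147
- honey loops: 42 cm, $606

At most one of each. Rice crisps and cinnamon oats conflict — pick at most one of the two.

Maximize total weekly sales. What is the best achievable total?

Density check — honey loops 14.43, corn puffs 11.31, rice crisps 9.96 are the best per cm.
Fruit rings + cinnamon oats + honey loops uses 95 of the 96 cm and totals 1048.
Nothing else feasible within 96 cm beats 1048.

1048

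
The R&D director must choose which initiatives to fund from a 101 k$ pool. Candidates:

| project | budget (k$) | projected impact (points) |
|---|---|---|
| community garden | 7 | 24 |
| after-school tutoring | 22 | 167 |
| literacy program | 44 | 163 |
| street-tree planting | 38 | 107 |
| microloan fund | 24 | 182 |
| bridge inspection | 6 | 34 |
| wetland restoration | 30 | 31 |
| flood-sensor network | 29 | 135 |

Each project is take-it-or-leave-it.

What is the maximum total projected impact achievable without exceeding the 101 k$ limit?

Filling by ratio: community garden + after-school tutoring + microloan fund + bridge inspection + flood-sensor network for 542, with 13 k$ left unused.
Dropping community garden and flood-sensor network frees 36 k$; slotting in literacy program (44 k$) lifts the total to 546 at 96 k$.
An exhaustive check of the 256 subsets confirms 546.

546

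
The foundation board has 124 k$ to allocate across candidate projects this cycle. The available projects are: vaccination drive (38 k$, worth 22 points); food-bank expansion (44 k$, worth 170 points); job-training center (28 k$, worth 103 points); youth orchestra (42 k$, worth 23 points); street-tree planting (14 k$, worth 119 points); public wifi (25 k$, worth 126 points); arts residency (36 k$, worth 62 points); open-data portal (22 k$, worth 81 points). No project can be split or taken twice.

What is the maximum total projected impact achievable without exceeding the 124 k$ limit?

By projected impact per k$: street-tree planting 8.50, public wifi 5.04, food-bank expansion 3.86, open-data portal 3.68 lead.
Greedy by ratio would take food-bank expansion + street-tree planting + public wifi + open-data portal: 105 k$ used, total 496.
Dropping open-data portal frees 22 k$; slotting in job-training center (28 k$) lifts the total to 518 at 111 k$.
No other feasible combination exceeds 518.

518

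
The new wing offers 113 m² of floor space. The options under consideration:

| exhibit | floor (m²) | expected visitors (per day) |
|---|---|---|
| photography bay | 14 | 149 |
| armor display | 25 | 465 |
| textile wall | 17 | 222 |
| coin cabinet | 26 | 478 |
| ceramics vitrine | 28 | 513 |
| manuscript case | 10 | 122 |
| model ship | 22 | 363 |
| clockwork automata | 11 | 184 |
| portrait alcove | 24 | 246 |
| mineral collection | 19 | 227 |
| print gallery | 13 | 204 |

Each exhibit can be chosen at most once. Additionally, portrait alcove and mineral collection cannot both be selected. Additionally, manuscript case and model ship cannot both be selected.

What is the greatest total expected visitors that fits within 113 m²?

2003

Armor display + coin cabinet + ceramics vitrine + model ship + clockwork automata uses 112 of the 113 m² and totals 2003.
Every other selection either busts 113 m² or breaks a pairing rule or fails to beat 2003.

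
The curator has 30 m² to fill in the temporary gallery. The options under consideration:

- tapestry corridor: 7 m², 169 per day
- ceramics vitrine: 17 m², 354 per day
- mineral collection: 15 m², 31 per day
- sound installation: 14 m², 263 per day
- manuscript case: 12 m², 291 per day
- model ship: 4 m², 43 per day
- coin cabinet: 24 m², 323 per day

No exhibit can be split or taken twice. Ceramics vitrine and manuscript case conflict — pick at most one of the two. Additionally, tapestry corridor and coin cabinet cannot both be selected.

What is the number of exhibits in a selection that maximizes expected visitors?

3

The maximum expected visitors within 30 m² is 597.
One optimal bundle: sound installation + manuscript case + model ship (30 m²).
Any selection reaching 597 contains exactly 3 exhibits.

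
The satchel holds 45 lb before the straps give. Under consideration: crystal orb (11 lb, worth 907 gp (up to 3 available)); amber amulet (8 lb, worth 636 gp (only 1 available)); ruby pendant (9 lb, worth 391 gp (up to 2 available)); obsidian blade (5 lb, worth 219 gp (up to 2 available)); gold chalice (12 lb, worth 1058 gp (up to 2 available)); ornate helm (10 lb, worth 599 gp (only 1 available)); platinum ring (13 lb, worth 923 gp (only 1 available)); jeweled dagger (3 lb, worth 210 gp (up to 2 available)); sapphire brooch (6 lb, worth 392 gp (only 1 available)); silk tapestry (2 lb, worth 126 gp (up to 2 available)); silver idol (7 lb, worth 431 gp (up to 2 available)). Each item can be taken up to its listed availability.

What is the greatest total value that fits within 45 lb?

The ratio ordering already packs tightly: crystal orb + amber amulet + 2×gold chalice + silk tapestry, 45 lb, 3785.
That's the maximum — no swap from here does better than 3785.

3785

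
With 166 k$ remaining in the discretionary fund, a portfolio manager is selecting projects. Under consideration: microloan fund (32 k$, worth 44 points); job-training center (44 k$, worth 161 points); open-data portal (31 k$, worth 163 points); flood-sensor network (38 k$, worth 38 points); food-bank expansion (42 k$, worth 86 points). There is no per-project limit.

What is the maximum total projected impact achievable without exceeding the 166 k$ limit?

815

5×open-data portal uses 155 of the 166 k$ and totals 815.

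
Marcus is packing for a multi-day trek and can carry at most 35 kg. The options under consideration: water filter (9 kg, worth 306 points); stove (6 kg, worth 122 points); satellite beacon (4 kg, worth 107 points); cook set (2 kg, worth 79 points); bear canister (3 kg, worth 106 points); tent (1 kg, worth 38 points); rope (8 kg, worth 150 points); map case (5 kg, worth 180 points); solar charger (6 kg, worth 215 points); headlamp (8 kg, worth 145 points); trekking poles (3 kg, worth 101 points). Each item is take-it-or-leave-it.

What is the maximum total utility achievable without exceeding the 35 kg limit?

1147

The ratio heuristic lands on water filter + satellite beacon + cook set + bear canister + tent + map case + solar charger + trekking poles (1132) but leaves 2 kg idle.
Dropping satellite beacon frees 4 kg; slotting in stove (6 kg) lifts the total to 1147 at 35 kg.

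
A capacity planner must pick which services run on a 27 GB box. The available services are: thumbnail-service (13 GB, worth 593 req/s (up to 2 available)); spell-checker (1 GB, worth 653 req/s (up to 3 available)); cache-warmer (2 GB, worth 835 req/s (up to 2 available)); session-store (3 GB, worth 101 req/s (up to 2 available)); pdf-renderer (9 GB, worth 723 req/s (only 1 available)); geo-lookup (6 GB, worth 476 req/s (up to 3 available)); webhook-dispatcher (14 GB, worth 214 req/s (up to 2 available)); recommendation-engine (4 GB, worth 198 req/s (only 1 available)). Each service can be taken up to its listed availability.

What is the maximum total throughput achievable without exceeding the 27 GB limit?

Density check — spell-checker 653.00, cache-warmer 417.50, pdf-renderer 80.33 are the best per GB.
Filling by ratio: 3×spell-checker + 2×cache-warmer + pdf-renderer + geo-lookup + recommendation-engine for 5026, with 1 GB left unused.
Replace pdf-renderer and recommendation-engine with 2×geo-lookup: the trade gains 31 net, giving 5057 at 25 GB.

5057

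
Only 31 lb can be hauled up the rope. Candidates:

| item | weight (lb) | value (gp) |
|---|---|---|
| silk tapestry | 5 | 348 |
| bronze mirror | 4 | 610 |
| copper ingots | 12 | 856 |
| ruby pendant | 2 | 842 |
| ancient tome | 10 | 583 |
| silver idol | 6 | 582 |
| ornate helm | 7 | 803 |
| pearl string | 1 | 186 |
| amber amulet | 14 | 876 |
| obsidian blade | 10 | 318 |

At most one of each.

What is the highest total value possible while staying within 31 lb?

3693

By value per lb: ruby pendant 421.00, pearl string 186.00, bronze mirror 152.50 lead.
Taking the top-ratio items first gives silk tapestry + bronze mirror + ruby pendant + silver idol + ornate helm + pearl string for 3371 (25 lb).
Replace silk tapestry and pearl string with copper ingots: the trade gains 322 net, giving 3693 at 31 lb.
An exhaustive check of the 1024 subsets confirms 3693.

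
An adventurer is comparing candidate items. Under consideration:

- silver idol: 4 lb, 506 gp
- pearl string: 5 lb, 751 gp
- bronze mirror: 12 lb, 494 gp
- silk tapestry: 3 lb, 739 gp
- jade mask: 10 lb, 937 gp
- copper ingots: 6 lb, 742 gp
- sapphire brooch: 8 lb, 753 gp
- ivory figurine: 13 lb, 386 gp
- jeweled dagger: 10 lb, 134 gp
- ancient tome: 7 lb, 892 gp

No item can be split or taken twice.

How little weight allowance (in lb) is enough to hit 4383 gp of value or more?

33

Minimise lb subject to total value ≥ 4383.
silver idol + pearl string + silk tapestry + copper ingots + sapphire brooch + ancient tome: 4383 value at 33 lb.
Any bundle with less than 33 lb falls short of 4383.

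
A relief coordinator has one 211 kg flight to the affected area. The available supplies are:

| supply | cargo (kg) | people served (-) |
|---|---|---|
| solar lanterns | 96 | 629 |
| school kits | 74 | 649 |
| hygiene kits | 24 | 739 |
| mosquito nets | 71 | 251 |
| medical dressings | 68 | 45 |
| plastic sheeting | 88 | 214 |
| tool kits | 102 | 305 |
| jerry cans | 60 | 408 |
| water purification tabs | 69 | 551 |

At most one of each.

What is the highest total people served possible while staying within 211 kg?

2017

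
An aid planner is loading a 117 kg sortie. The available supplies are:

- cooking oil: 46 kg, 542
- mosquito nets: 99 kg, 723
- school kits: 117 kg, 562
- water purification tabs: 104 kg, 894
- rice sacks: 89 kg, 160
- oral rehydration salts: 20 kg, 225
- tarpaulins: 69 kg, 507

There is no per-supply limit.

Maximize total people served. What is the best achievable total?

Ranking by ratio (people served/kg): cooking oil 11.78, oral rehydration salts 11.25, water purification tabs 8.60.
Best packing: 2×cooking oil + oral rehydration salts — 112 kg, 1309 total.
Nothing else within 117 kg beats 1309.

1309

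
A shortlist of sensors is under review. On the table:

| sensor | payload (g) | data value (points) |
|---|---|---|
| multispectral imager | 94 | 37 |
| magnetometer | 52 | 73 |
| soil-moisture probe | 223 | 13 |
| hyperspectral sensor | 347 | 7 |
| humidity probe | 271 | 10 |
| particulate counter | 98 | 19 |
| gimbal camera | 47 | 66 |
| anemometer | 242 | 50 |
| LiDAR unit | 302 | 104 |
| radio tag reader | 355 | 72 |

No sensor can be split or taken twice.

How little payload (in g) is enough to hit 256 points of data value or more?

Minimise g subject to total data value ≥ 256.
multispectral imager + magnetometer + gimbal camera + LiDAR unit: 280 data value at 495 g.
No combination under 495 g hits 256.

495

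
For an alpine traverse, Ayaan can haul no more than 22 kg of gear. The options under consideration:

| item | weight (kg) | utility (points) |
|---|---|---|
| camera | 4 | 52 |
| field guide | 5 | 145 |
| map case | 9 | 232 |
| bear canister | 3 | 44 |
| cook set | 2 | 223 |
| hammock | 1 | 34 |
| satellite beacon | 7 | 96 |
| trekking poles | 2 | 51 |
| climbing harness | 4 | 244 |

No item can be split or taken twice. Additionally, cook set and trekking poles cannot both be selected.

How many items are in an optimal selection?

Best achievable utility is 878.
One optimal bundle: field guide + map case + cook set + hammock + climbing harness (21 kg).
All optima have 5 items.

5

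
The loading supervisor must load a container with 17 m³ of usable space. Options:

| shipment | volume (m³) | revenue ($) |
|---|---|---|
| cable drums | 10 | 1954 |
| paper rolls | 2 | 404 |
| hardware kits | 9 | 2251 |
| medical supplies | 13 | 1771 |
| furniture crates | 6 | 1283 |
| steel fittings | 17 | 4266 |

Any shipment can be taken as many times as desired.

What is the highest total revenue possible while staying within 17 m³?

4266

The ratio ordering already packs tightly: steel fittings, 17 m³, 4266.
Every other selection either busts 17 m³ or fails to beat 4266.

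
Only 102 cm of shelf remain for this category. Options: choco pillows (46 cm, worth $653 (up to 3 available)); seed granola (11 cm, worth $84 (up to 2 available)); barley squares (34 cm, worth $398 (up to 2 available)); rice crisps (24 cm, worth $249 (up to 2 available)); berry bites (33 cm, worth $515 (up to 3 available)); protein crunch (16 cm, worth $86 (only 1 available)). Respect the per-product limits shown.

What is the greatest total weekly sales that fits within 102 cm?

1545

Best packing: 3×berry bites — 99 cm, 1545 total.
That's the maximum — no swap from here does better than 1545.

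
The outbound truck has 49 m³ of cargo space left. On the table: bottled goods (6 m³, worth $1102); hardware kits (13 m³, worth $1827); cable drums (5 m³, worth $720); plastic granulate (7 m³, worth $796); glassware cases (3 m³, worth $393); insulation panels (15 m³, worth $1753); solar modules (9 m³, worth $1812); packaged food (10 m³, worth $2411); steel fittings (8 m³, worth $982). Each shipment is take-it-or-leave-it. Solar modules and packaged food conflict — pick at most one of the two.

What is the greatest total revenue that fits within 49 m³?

7838

Best packing: bottled goods + hardware kits + cable drums + plastic granulate + packaged food + steel fittings — 49 m³, 7838 total.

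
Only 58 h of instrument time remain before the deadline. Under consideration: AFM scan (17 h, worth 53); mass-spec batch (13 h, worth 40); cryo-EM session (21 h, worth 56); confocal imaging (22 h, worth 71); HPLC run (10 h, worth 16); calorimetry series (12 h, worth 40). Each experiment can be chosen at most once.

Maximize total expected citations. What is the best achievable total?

167

Ranking by ratio (expected citations/h): calorimetry series 3.33, confocal imaging 3.23, AFM scan 3.12.
A density-first pass picks AFM scan + confocal imaging + calorimetry series — 164 at 51 h.
Dropping AFM scan and calorimetry series frees 29 h; slotting in mass-spec batch + cryo-EM session (34 h) lifts the total to 167 at 56 h.
Cryo-EM session + confocal imaging + calorimetry series (55 h) also reaches 167 — a tie, but nothing goes higher.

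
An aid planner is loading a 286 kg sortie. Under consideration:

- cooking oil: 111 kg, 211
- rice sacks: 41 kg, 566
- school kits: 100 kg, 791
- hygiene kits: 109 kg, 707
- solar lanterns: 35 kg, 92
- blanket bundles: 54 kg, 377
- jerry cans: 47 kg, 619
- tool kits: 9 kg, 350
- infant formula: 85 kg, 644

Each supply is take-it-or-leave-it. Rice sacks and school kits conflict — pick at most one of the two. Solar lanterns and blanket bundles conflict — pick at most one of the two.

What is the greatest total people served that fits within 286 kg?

Taking rice sacks + hygiene kits + blanket bundles + jerry cans + tool kits: 260 kg used, 2619 in people served.
Every other selection either busts 286 kg or breaks a pairing rule or fails to beat 2619.

2619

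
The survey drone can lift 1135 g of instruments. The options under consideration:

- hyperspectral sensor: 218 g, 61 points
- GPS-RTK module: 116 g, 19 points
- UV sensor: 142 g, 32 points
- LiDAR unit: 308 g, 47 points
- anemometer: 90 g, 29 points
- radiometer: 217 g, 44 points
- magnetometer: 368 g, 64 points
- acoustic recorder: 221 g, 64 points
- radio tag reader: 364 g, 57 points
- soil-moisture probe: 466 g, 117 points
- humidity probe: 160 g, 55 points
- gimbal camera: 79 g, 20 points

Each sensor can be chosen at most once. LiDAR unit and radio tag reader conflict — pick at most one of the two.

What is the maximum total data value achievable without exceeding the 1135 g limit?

Density check — humidity probe 0.34, anemometer 0.32, acoustic recorder 0.29 are the best per g.
Best packing: hyperspectral sensor + UV sensor + anemometer + radiometer + acoustic recorder + humidity probe + gimbal camera — 1127 g, 305 total.

305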